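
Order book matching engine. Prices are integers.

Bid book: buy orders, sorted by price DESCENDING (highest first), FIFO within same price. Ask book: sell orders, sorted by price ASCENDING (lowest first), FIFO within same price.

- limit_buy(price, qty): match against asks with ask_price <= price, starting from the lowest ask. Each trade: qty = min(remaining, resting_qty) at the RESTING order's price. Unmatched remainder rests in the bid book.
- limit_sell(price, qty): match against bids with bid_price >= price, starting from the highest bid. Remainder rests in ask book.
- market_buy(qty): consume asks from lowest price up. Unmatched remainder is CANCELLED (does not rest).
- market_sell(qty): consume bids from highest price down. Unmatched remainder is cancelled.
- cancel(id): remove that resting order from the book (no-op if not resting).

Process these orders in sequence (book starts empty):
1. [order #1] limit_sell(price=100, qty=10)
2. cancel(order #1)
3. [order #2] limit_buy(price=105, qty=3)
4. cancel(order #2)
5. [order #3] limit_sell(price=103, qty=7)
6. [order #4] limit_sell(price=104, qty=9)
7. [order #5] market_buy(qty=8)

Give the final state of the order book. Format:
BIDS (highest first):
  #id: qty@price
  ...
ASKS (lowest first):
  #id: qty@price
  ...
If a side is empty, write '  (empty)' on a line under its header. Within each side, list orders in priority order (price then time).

After op 1 [order #1] limit_sell(price=100, qty=10): fills=none; bids=[-] asks=[#1:10@100]
After op 2 cancel(order #1): fills=none; bids=[-] asks=[-]
After op 3 [order #2] limit_buy(price=105, qty=3): fills=none; bids=[#2:3@105] asks=[-]
After op 4 cancel(order #2): fills=none; bids=[-] asks=[-]
After op 5 [order #3] limit_sell(price=103, qty=7): fills=none; bids=[-] asks=[#3:7@103]
After op 6 [order #4] limit_sell(price=104, qty=9): fills=none; bids=[-] asks=[#3:7@103 #4:9@104]
After op 7 [order #5] market_buy(qty=8): fills=#5x#3:7@103 #5x#4:1@104; bids=[-] asks=[#4:8@104]

Answer: BIDS (highest first):
  (empty)
ASKS (lowest first):
  #4: 8@104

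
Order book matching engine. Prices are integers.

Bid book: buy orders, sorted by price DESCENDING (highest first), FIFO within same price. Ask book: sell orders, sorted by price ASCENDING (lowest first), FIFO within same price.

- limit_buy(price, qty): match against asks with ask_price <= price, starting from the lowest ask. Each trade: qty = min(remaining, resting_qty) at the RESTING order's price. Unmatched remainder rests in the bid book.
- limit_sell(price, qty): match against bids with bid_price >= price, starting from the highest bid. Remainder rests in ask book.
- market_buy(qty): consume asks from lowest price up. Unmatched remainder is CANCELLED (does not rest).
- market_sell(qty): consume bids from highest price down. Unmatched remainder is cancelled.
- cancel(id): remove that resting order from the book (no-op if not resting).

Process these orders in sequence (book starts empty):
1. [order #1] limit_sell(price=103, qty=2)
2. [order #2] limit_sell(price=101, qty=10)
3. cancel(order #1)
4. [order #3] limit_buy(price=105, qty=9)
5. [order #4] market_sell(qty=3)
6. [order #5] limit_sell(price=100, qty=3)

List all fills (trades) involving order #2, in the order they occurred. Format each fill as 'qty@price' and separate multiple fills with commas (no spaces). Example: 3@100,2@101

Answer: 9@101

Derivation:
After op 1 [order #1] limit_sell(price=103, qty=2): fills=none; bids=[-] asks=[#1:2@103]
After op 2 [order #2] limit_sell(price=101, qty=10): fills=none; bids=[-] asks=[#2:10@101 #1:2@103]
After op 3 cancel(order #1): fills=none; bids=[-] asks=[#2:10@101]
After op 4 [order #3] limit_buy(price=105, qty=9): fills=#3x#2:9@101; bids=[-] asks=[#2:1@101]
After op 5 [order #4] market_sell(qty=3): fills=none; bids=[-] asks=[#2:1@101]
After op 6 [order #5] limit_sell(price=100, qty=3): fills=none; bids=[-] asks=[#5:3@100 #2:1@101]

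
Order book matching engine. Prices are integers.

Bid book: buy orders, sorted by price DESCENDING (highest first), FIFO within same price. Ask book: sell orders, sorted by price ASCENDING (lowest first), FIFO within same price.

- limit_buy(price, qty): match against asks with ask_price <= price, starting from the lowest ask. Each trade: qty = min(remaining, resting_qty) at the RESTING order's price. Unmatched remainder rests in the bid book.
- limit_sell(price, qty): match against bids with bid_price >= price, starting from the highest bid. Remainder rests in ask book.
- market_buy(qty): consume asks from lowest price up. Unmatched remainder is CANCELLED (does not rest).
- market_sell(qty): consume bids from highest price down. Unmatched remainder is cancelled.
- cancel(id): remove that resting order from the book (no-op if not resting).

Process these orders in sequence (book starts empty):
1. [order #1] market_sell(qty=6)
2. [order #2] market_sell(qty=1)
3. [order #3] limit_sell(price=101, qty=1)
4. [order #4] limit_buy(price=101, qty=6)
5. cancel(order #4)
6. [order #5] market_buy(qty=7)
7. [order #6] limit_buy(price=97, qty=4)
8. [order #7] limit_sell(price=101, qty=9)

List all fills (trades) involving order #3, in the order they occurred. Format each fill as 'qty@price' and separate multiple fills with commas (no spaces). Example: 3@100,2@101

Answer: 1@101

Derivation:
After op 1 [order #1] market_sell(qty=6): fills=none; bids=[-] asks=[-]
After op 2 [order #2] market_sell(qty=1): fills=none; bids=[-] asks=[-]
After op 3 [order #3] limit_sell(price=101, qty=1): fills=none; bids=[-] asks=[#3:1@101]
After op 4 [order #4] limit_buy(price=101, qty=6): fills=#4x#3:1@101; bids=[#4:5@101] asks=[-]
After op 5 cancel(order #4): fills=none; bids=[-] asks=[-]
After op 6 [order #5] market_buy(qty=7): fills=none; bids=[-] asks=[-]
After op 7 [order #6] limit_buy(price=97, qty=4): fills=none; bids=[#6:4@97] asks=[-]
After op 8 [order #7] limit_sell(price=101, qty=9): fills=none; bids=[#6:4@97] asks=[#7:9@101]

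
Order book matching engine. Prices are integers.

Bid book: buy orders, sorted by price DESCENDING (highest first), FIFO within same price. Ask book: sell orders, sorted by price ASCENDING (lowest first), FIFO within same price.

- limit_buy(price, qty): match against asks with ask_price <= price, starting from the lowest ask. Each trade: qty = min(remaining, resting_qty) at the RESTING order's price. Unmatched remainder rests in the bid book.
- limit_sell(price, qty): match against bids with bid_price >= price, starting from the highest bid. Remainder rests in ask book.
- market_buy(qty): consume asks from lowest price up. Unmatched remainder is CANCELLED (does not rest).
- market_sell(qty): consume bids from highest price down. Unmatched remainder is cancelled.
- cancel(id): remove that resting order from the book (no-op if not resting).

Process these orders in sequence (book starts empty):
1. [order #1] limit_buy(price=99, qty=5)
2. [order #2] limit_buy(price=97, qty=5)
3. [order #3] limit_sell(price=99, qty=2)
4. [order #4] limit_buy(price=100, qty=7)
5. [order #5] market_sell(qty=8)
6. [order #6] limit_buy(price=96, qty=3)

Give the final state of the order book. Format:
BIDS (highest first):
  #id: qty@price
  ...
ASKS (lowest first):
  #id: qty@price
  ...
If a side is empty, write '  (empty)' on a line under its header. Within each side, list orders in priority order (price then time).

After op 1 [order #1] limit_buy(price=99, qty=5): fills=none; bids=[#1:5@99] asks=[-]
After op 2 [order #2] limit_buy(price=97, qty=5): fills=none; bids=[#1:5@99 #2:5@97] asks=[-]
After op 3 [order #3] limit_sell(price=99, qty=2): fills=#1x#3:2@99; bids=[#1:3@99 #2:5@97] asks=[-]
After op 4 [order #4] limit_buy(price=100, qty=7): fills=none; bids=[#4:7@100 #1:3@99 #2:5@97] asks=[-]
After op 5 [order #5] market_sell(qty=8): fills=#4x#5:7@100 #1x#5:1@99; bids=[#1:2@99 #2:5@97] asks=[-]
After op 6 [order #6] limit_buy(price=96, qty=3): fills=none; bids=[#1:2@99 #2:5@97 #6:3@96] asks=[-]

Answer: BIDS (highest first):
  #1: 2@99
  #2: 5@97
  #6: 3@96
ASKS (lowest first):
  (empty)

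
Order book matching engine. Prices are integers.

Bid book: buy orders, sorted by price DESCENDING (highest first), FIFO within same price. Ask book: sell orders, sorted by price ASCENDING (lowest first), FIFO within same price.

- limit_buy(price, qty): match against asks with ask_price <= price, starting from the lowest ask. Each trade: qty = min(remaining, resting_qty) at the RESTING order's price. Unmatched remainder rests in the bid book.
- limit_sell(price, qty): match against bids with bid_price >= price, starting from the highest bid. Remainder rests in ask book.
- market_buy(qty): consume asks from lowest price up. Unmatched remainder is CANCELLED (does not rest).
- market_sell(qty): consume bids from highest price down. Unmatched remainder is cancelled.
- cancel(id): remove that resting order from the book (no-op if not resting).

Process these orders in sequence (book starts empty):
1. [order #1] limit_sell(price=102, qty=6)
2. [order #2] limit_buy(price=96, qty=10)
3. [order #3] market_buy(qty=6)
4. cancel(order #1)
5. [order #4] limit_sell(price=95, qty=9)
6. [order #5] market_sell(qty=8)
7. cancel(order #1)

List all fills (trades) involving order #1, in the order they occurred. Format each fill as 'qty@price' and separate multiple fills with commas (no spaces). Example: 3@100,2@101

After op 1 [order #1] limit_sell(price=102, qty=6): fills=none; bids=[-] asks=[#1:6@102]
After op 2 [order #2] limit_buy(price=96, qty=10): fills=none; bids=[#2:10@96] asks=[#1:6@102]
After op 3 [order #3] market_buy(qty=6): fills=#3x#1:6@102; bids=[#2:10@96] asks=[-]
After op 4 cancel(order #1): fills=none; bids=[#2:10@96] asks=[-]
After op 5 [order #4] limit_sell(price=95, qty=9): fills=#2x#4:9@96; bids=[#2:1@96] asks=[-]
After op 6 [order #5] market_sell(qty=8): fills=#2x#5:1@96; bids=[-] asks=[-]
After op 7 cancel(order #1): fills=none; bids=[-] asks=[-]

Answer: 6@102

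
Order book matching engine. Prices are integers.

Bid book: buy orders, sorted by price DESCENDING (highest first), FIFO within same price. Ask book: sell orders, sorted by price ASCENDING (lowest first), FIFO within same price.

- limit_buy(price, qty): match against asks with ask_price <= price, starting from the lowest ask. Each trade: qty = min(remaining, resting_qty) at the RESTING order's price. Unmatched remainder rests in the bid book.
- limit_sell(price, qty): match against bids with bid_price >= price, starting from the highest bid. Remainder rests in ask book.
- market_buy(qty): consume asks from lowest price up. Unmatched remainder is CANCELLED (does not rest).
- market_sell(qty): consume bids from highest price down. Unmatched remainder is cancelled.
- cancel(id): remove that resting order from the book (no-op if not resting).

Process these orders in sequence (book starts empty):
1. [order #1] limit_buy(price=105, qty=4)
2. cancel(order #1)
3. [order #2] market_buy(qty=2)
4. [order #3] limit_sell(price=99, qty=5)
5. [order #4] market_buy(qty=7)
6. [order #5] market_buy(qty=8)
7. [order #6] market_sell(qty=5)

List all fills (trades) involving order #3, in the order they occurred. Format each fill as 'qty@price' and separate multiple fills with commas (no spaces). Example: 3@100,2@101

After op 1 [order #1] limit_buy(price=105, qty=4): fills=none; bids=[#1:4@105] asks=[-]
After op 2 cancel(order #1): fills=none; bids=[-] asks=[-]
After op 3 [order #2] market_buy(qty=2): fills=none; bids=[-] asks=[-]
After op 4 [order #3] limit_sell(price=99, qty=5): fills=none; bids=[-] asks=[#3:5@99]
After op 5 [order #4] market_buy(qty=7): fills=#4x#3:5@99; bids=[-] asks=[-]
After op 6 [order #5] market_buy(qty=8): fills=none; bids=[-] asks=[-]
After op 7 [order #6] market_sell(qty=5): fills=none; bids=[-] asks=[-]

Answer: 5@99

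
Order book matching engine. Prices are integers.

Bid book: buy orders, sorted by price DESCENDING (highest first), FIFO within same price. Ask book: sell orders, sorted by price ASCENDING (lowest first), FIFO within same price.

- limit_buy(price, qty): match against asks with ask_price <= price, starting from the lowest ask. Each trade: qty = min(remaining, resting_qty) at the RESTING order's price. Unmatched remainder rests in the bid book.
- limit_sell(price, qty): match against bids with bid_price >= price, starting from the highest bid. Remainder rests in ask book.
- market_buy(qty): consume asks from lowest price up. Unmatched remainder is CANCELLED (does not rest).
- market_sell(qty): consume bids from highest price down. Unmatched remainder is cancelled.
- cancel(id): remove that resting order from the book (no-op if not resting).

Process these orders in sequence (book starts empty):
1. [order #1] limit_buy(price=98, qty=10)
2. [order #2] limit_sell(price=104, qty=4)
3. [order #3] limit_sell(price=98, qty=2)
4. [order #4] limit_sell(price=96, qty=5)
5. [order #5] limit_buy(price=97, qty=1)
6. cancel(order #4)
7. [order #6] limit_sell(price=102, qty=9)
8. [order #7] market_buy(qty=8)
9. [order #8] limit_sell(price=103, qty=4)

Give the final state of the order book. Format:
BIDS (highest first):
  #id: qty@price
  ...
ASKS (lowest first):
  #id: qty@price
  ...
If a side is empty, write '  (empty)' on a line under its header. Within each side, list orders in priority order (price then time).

Answer: BIDS (highest first):
  #1: 3@98
  #5: 1@97
ASKS (lowest first):
  #6: 1@102
  #8: 4@103
  #2: 4@104

Derivation:
After op 1 [order #1] limit_buy(price=98, qty=10): fills=none; bids=[#1:10@98] asks=[-]
After op 2 [order #2] limit_sell(price=104, qty=4): fills=none; bids=[#1:10@98] asks=[#2:4@104]
After op 3 [order #3] limit_sell(price=98, qty=2): fills=#1x#3:2@98; bids=[#1:8@98] asks=[#2:4@104]
After op 4 [order #4] limit_sell(price=96, qty=5): fills=#1x#4:5@98; bids=[#1:3@98] asks=[#2:4@104]
After op 5 [order #5] limit_buy(price=97, qty=1): fills=none; bids=[#1:3@98 #5:1@97] asks=[#2:4@104]
After op 6 cancel(order #4): fills=none; bids=[#1:3@98 #5:1@97] asks=[#2:4@104]
After op 7 [order #6] limit_sell(price=102, qty=9): fills=none; bids=[#1:3@98 #5:1@97] asks=[#6:9@102 #2:4@104]
After op 8 [order #7] market_buy(qty=8): fills=#7x#6:8@102; bids=[#1:3@98 #5:1@97] asks=[#6:1@102 #2:4@104]
After op 9 [order #8] limit_sell(price=103, qty=4): fills=none; bids=[#1:3@98 #5:1@97] asks=[#6:1@102 #8:4@103 #2:4@104]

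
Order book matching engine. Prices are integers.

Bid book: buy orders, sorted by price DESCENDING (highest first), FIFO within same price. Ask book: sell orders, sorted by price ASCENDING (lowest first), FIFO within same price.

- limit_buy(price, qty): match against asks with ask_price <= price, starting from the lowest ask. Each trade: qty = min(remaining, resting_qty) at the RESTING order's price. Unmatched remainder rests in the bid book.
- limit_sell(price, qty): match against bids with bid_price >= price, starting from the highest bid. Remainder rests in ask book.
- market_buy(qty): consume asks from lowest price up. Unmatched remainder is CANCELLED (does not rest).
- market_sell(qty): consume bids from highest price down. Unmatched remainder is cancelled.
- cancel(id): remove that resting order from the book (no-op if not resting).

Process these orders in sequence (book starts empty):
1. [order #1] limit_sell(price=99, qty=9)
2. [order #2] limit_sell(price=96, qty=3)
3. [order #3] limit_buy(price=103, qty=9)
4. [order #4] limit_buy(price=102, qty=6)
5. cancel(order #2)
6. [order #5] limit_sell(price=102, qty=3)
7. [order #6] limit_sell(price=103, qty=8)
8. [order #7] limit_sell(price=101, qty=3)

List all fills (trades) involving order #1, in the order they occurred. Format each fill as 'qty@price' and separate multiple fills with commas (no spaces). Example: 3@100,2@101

After op 1 [order #1] limit_sell(price=99, qty=9): fills=none; bids=[-] asks=[#1:9@99]
After op 2 [order #2] limit_sell(price=96, qty=3): fills=none; bids=[-] asks=[#2:3@96 #1:9@99]
After op 3 [order #3] limit_buy(price=103, qty=9): fills=#3x#2:3@96 #3x#1:6@99; bids=[-] asks=[#1:3@99]
After op 4 [order #4] limit_buy(price=102, qty=6): fills=#4x#1:3@99; bids=[#4:3@102] asks=[-]
After op 5 cancel(order #2): fills=none; bids=[#4:3@102] asks=[-]
After op 6 [order #5] limit_sell(price=102, qty=3): fills=#4x#5:3@102; bids=[-] asks=[-]
After op 7 [order #6] limit_sell(price=103, qty=8): fills=none; bids=[-] asks=[#6:8@103]
After op 8 [order #7] limit_sell(price=101, qty=3): fills=none; bids=[-] asks=[#7:3@101 #6:8@103]

Answer: 6@99,3@99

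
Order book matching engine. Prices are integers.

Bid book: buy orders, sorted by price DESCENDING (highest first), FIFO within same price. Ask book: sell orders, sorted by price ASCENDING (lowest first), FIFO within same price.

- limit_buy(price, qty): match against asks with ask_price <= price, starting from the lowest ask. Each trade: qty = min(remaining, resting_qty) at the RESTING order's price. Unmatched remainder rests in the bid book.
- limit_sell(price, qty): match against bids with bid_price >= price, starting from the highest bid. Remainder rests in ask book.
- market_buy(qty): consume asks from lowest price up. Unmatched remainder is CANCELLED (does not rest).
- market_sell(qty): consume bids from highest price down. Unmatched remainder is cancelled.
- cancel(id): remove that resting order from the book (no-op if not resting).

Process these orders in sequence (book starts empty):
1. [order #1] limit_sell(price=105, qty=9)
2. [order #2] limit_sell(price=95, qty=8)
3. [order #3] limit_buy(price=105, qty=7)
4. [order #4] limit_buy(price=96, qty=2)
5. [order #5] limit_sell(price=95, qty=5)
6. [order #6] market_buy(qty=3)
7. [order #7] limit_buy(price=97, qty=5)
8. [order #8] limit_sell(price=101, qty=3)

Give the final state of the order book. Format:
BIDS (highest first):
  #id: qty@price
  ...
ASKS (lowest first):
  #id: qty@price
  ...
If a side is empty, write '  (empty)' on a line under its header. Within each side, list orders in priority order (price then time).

Answer: BIDS (highest first):
  #7: 4@97
ASKS (lowest first):
  #8: 3@101
  #1: 9@105

Derivation:
After op 1 [order #1] limit_sell(price=105, qty=9): fills=none; bids=[-] asks=[#1:9@105]
After op 2 [order #2] limit_sell(price=95, qty=8): fills=none; bids=[-] asks=[#2:8@95 #1:9@105]
After op 3 [order #3] limit_buy(price=105, qty=7): fills=#3x#2:7@95; bids=[-] asks=[#2:1@95 #1:9@105]
After op 4 [order #4] limit_buy(price=96, qty=2): fills=#4x#2:1@95; bids=[#4:1@96] asks=[#1:9@105]
After op 5 [order #5] limit_sell(price=95, qty=5): fills=#4x#5:1@96; bids=[-] asks=[#5:4@95 #1:9@105]
After op 6 [order #6] market_buy(qty=3): fills=#6x#5:3@95; bids=[-] asks=[#5:1@95 #1:9@105]
After op 7 [order #7] limit_buy(price=97, qty=5): fills=#7x#5:1@95; bids=[#7:4@97] asks=[#1:9@105]
After op 8 [order #8] limit_sell(price=101, qty=3): fills=none; bids=[#7:4@97] asks=[#8:3@101 #1:9@105]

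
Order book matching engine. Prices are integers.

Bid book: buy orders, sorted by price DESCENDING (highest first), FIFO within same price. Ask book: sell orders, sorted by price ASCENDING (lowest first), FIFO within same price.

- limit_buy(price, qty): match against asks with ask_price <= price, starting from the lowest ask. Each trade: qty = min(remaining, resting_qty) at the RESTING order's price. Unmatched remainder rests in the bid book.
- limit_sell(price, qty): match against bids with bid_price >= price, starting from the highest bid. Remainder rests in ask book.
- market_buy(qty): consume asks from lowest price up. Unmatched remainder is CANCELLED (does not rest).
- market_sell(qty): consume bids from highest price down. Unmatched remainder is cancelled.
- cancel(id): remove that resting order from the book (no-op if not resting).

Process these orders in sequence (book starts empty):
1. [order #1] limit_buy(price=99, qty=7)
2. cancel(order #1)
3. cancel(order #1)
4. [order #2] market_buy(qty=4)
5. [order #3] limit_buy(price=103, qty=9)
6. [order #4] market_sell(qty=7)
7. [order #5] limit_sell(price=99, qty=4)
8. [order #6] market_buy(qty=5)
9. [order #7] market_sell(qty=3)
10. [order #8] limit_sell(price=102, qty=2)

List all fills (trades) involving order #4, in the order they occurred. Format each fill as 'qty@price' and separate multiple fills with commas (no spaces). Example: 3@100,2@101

After op 1 [order #1] limit_buy(price=99, qty=7): fills=none; bids=[#1:7@99] asks=[-]
After op 2 cancel(order #1): fills=none; bids=[-] asks=[-]
After op 3 cancel(order #1): fills=none; bids=[-] asks=[-]
After op 4 [order #2] market_buy(qty=4): fills=none; bids=[-] asks=[-]
After op 5 [order #3] limit_buy(price=103, qty=9): fills=none; bids=[#3:9@103] asks=[-]
After op 6 [order #4] market_sell(qty=7): fills=#3x#4:7@103; bids=[#3:2@103] asks=[-]
After op 7 [order #5] limit_sell(price=99, qty=4): fills=#3x#5:2@103; bids=[-] asks=[#5:2@99]
After op 8 [order #6] market_buy(qty=5): fills=#6x#5:2@99; bids=[-] asks=[-]
After op 9 [order #7] market_sell(qty=3): fills=none; bids=[-] asks=[-]
After op 10 [order #8] limit_sell(price=102, qty=2): fills=none; bids=[-] asks=[#8:2@102]

Answer: 7@103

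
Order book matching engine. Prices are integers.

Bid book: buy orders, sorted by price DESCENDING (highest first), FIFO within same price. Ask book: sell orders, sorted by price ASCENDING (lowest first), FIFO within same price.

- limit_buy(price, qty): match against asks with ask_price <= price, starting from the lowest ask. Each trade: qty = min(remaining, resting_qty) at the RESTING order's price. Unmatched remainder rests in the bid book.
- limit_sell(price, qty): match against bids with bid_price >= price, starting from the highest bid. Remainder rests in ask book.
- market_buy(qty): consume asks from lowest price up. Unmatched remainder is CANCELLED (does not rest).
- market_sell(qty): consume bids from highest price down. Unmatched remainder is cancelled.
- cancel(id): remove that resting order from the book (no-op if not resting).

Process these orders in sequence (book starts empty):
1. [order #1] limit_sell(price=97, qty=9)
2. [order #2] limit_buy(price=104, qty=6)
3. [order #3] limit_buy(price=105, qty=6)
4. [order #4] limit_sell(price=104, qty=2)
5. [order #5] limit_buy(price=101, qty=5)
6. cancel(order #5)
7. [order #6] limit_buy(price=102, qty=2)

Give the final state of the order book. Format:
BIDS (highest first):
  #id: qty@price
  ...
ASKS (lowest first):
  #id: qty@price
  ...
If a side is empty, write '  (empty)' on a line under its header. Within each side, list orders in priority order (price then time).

After op 1 [order #1] limit_sell(price=97, qty=9): fills=none; bids=[-] asks=[#1:9@97]
After op 2 [order #2] limit_buy(price=104, qty=6): fills=#2x#1:6@97; bids=[-] asks=[#1:3@97]
After op 3 [order #3] limit_buy(price=105, qty=6): fills=#3x#1:3@97; bids=[#3:3@105] asks=[-]
After op 4 [order #4] limit_sell(price=104, qty=2): fills=#3x#4:2@105; bids=[#3:1@105] asks=[-]
After op 5 [order #5] limit_buy(price=101, qty=5): fills=none; bids=[#3:1@105 #5:5@101] asks=[-]
After op 6 cancel(order #5): fills=none; bids=[#3:1@105] asks=[-]
After op 7 [order #6] limit_buy(price=102, qty=2): fills=none; bids=[#3:1@105 #6:2@102] asks=[-]

Answer: BIDS (highest first):
  #3: 1@105
  #6: 2@102
ASKS (lowest first):
  (empty)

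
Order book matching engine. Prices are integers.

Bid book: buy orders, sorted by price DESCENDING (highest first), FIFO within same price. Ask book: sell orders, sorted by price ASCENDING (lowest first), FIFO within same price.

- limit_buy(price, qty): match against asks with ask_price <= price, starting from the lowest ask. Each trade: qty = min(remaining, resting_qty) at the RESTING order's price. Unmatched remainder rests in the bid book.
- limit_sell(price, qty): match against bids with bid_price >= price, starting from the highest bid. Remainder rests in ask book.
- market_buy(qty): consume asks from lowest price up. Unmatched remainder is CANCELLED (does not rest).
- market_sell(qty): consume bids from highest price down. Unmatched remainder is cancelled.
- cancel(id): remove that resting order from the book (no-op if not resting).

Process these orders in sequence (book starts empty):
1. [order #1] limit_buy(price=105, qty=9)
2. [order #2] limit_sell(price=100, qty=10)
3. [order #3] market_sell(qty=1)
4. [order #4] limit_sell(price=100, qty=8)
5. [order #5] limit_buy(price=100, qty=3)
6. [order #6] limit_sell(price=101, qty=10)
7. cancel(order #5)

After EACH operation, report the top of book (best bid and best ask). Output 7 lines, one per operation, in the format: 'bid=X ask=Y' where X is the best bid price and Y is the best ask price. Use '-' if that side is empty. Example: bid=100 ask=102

After op 1 [order #1] limit_buy(price=105, qty=9): fills=none; bids=[#1:9@105] asks=[-]
After op 2 [order #2] limit_sell(price=100, qty=10): fills=#1x#2:9@105; bids=[-] asks=[#2:1@100]
After op 3 [order #3] market_sell(qty=1): fills=none; bids=[-] asks=[#2:1@100]
After op 4 [order #4] limit_sell(price=100, qty=8): fills=none; bids=[-] asks=[#2:1@100 #4:8@100]
After op 5 [order #5] limit_buy(price=100, qty=3): fills=#5x#2:1@100 #5x#4:2@100; bids=[-] asks=[#4:6@100]
After op 6 [order #6] limit_sell(price=101, qty=10): fills=none; bids=[-] asks=[#4:6@100 #6:10@101]
After op 7 cancel(order #5): fills=none; bids=[-] asks=[#4:6@100 #6:10@101]

Answer: bid=105 ask=-
bid=- ask=100
bid=- ask=100
bid=- ask=100
bid=- ask=100
bid=- ask=100
bid=- ask=100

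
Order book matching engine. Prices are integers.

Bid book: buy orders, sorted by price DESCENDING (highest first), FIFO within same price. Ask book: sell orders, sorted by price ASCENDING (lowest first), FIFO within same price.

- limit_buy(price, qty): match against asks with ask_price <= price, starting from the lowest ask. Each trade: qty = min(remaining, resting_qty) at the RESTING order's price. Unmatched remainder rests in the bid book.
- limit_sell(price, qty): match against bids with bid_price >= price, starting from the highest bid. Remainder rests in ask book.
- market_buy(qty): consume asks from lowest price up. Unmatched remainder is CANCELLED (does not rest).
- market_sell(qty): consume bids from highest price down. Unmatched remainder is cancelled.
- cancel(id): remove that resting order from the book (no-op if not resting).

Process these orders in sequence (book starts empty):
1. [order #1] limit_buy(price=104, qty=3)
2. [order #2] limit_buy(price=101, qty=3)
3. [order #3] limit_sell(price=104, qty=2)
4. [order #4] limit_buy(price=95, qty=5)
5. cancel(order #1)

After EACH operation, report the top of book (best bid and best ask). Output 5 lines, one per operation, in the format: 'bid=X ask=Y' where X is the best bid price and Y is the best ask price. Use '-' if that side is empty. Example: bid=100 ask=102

After op 1 [order #1] limit_buy(price=104, qty=3): fills=none; bids=[#1:3@104] asks=[-]
After op 2 [order #2] limit_buy(price=101, qty=3): fills=none; bids=[#1:3@104 #2:3@101] asks=[-]
After op 3 [order #3] limit_sell(price=104, qty=2): fills=#1x#3:2@104; bids=[#1:1@104 #2:3@101] asks=[-]
After op 4 [order #4] limit_buy(price=95, qty=5): fills=none; bids=[#1:1@104 #2:3@101 #4:5@95] asks=[-]
After op 5 cancel(order #1): fills=none; bids=[#2:3@101 #4:5@95] asks=[-]

Answer: bid=104 ask=-
bid=104 ask=-
bid=104 ask=-
bid=104 ask=-
bid=101 ask=-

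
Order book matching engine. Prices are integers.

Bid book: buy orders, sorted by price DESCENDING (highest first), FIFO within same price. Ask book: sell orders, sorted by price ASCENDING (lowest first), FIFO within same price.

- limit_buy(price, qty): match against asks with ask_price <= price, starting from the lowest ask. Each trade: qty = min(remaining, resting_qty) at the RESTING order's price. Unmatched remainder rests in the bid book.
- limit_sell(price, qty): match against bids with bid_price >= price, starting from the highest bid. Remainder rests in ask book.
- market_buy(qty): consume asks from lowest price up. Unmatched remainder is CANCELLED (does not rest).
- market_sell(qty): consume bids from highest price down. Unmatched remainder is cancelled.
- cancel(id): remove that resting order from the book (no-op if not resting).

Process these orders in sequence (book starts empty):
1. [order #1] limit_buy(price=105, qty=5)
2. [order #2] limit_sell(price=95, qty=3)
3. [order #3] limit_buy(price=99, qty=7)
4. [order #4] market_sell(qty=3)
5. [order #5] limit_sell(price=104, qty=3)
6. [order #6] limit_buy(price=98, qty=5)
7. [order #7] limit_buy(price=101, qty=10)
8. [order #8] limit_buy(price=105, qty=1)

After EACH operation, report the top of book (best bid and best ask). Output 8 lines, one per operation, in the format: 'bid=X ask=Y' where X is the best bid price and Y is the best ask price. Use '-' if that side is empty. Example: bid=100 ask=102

Answer: bid=105 ask=-
bid=105 ask=-
bid=105 ask=-
bid=99 ask=-
bid=99 ask=104
bid=99 ask=104
bid=101 ask=104
bid=101 ask=104

Derivation:
After op 1 [order #1] limit_buy(price=105, qty=5): fills=none; bids=[#1:5@105] asks=[-]
After op 2 [order #2] limit_sell(price=95, qty=3): fills=#1x#2:3@105; bids=[#1:2@105] asks=[-]
After op 3 [order #3] limit_buy(price=99, qty=7): fills=none; bids=[#1:2@105 #3:7@99] asks=[-]
After op 4 [order #4] market_sell(qty=3): fills=#1x#4:2@105 #3x#4:1@99; bids=[#3:6@99] asks=[-]
After op 5 [order #5] limit_sell(price=104, qty=3): fills=none; bids=[#3:6@99] asks=[#5:3@104]
After op 6 [order #6] limit_buy(price=98, qty=5): fills=none; bids=[#3:6@99 #6:5@98] asks=[#5:3@104]
After op 7 [order #7] limit_buy(price=101, qty=10): fills=none; bids=[#7:10@101 #3:6@99 #6:5@98] asks=[#5:3@104]
After op 8 [order #8] limit_buy(price=105, qty=1): fills=#8x#5:1@104; bids=[#7:10@101 #3:6@99 #6:5@98] asks=[#5:2@104]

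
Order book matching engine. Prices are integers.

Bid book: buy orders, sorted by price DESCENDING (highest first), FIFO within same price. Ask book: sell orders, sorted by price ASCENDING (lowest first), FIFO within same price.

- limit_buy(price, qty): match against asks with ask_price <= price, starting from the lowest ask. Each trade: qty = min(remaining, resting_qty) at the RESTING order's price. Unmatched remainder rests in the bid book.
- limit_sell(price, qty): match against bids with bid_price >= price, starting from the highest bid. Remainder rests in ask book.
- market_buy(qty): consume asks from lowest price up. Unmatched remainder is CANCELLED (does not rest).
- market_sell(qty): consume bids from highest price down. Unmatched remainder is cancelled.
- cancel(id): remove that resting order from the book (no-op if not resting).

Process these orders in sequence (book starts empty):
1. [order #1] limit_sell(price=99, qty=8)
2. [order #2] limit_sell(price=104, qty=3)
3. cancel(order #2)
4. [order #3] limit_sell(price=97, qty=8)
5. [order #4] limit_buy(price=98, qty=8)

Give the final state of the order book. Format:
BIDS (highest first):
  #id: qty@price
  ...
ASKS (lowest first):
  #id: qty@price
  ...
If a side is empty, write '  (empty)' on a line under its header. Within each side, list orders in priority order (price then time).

Answer: BIDS (highest first):
  (empty)
ASKS (lowest first):
  #1: 8@99

Derivation:
After op 1 [order #1] limit_sell(price=99, qty=8): fills=none; bids=[-] asks=[#1:8@99]
After op 2 [order #2] limit_sell(price=104, qty=3): fills=none; bids=[-] asks=[#1:8@99 #2:3@104]
After op 3 cancel(order #2): fills=none; bids=[-] asks=[#1:8@99]
After op 4 [order #3] limit_sell(price=97, qty=8): fills=none; bids=[-] asks=[#3:8@97 #1:8@99]
After op 5 [order #4] limit_buy(price=98, qty=8): fills=#4x#3:8@97; bids=[-] asks=[#1:8@99]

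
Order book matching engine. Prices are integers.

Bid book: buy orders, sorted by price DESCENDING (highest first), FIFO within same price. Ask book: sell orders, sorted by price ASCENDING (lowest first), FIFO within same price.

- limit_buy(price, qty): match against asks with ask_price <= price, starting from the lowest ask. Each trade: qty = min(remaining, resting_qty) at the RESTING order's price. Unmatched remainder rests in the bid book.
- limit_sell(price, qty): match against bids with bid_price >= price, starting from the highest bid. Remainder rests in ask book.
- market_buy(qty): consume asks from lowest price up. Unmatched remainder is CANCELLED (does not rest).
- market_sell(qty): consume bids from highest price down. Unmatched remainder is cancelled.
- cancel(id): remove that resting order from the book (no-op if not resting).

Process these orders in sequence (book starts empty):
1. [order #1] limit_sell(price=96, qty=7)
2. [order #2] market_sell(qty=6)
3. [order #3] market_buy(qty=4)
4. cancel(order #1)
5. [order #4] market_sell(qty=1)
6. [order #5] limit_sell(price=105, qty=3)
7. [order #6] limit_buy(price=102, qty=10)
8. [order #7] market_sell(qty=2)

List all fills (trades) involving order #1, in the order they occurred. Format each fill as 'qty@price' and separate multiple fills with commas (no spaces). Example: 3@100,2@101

Answer: 4@96

Derivation:
After op 1 [order #1] limit_sell(price=96, qty=7): fills=none; bids=[-] asks=[#1:7@96]
After op 2 [order #2] market_sell(qty=6): fills=none; bids=[-] asks=[#1:7@96]
After op 3 [order #3] market_buy(qty=4): fills=#3x#1:4@96; bids=[-] asks=[#1:3@96]
After op 4 cancel(order #1): fills=none; bids=[-] asks=[-]
After op 5 [order #4] market_sell(qty=1): fills=none; bids=[-] asks=[-]
After op 6 [order #5] limit_sell(price=105, qty=3): fills=none; bids=[-] asks=[#5:3@105]
After op 7 [order #6] limit_buy(price=102, qty=10): fills=none; bids=[#6:10@102] asks=[#5:3@105]
After op 8 [order #7] market_sell(qty=2): fills=#6x#7:2@102; bids=[#6:8@102] asks=[#5:3@105]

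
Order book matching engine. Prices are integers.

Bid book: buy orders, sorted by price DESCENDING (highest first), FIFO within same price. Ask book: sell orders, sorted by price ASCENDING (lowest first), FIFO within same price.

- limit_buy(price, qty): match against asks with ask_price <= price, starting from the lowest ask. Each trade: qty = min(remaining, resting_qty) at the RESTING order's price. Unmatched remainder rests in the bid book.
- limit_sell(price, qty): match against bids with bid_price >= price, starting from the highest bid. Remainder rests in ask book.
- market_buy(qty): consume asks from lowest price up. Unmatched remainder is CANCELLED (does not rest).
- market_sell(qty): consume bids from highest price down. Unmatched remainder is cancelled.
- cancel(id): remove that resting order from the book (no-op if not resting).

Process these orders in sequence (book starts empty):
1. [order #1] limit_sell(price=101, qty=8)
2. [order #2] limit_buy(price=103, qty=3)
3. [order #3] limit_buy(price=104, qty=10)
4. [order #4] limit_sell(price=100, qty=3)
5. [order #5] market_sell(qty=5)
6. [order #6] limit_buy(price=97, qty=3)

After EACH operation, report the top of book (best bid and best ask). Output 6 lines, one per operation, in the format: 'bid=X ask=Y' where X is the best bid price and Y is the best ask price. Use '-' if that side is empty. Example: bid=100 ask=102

After op 1 [order #1] limit_sell(price=101, qty=8): fills=none; bids=[-] asks=[#1:8@101]
After op 2 [order #2] limit_buy(price=103, qty=3): fills=#2x#1:3@101; bids=[-] asks=[#1:5@101]
After op 3 [order #3] limit_buy(price=104, qty=10): fills=#3x#1:5@101; bids=[#3:5@104] asks=[-]
After op 4 [order #4] limit_sell(price=100, qty=3): fills=#3x#4:3@104; bids=[#3:2@104] asks=[-]
After op 5 [order #5] market_sell(qty=5): fills=#3x#5:2@104; bids=[-] asks=[-]
After op 6 [order #6] limit_buy(price=97, qty=3): fills=none; bids=[#6:3@97] asks=[-]

Answer: bid=- ask=101
bid=- ask=101
bid=104 ask=-
bid=104 ask=-
bid=- ask=-
bid=97 ask=-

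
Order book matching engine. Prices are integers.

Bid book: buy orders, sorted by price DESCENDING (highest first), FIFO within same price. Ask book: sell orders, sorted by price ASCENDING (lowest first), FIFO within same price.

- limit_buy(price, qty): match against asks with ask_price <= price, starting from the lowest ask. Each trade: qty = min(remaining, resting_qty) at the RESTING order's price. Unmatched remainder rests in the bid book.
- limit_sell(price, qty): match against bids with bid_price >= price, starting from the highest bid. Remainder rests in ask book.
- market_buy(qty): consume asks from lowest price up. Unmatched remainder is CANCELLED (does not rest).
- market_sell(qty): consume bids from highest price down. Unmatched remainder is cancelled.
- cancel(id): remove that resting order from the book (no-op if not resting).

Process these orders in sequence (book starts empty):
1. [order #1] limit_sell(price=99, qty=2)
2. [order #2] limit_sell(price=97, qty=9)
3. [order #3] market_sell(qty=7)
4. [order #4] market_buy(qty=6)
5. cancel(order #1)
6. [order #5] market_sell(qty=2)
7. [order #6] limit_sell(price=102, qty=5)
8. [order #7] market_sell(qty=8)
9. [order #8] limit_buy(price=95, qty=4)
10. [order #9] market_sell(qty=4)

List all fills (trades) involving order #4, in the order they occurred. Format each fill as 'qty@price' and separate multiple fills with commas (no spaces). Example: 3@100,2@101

Answer: 6@97

Derivation:
After op 1 [order #1] limit_sell(price=99, qty=2): fills=none; bids=[-] asks=[#1:2@99]
After op 2 [order #2] limit_sell(price=97, qty=9): fills=none; bids=[-] asks=[#2:9@97 #1:2@99]
After op 3 [order #3] market_sell(qty=7): fills=none; bids=[-] asks=[#2:9@97 #1:2@99]
After op 4 [order #4] market_buy(qty=6): fills=#4x#2:6@97; bids=[-] asks=[#2:3@97 #1:2@99]
After op 5 cancel(order #1): fills=none; bids=[-] asks=[#2:3@97]
After op 6 [order #5] market_sell(qty=2): fills=none; bids=[-] asks=[#2:3@97]
After op 7 [order #6] limit_sell(price=102, qty=5): fills=none; bids=[-] asks=[#2:3@97 #6:5@102]
After op 8 [order #7] market_sell(qty=8): fills=none; bids=[-] asks=[#2:3@97 #6:5@102]
After op 9 [order #8] limit_buy(price=95, qty=4): fills=none; bids=[#8:4@95] asks=[#2:3@97 #6:5@102]
After op 10 [order #9] market_sell(qty=4): fills=#8x#9:4@95; bids=[-] asks=[#2:3@97 #6:5@102]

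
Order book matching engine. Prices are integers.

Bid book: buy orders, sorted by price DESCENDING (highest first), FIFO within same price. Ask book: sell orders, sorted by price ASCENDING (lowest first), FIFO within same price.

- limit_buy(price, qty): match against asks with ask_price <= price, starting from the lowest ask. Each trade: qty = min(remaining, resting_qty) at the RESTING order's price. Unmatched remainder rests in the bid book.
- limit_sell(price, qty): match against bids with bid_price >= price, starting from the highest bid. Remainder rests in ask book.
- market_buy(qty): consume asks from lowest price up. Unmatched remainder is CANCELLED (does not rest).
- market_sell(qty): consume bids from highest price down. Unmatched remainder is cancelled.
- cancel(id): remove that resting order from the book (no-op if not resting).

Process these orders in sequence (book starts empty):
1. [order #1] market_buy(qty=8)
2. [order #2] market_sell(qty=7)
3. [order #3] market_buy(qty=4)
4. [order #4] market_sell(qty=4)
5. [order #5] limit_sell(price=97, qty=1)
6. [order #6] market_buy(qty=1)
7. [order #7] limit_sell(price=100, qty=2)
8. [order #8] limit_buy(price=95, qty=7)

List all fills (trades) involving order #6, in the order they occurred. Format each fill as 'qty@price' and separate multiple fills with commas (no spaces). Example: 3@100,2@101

Answer: 1@97

Derivation:
After op 1 [order #1] market_buy(qty=8): fills=none; bids=[-] asks=[-]
After op 2 [order #2] market_sell(qty=7): fills=none; bids=[-] asks=[-]
After op 3 [order #3] market_buy(qty=4): fills=none; bids=[-] asks=[-]
After op 4 [order #4] market_sell(qty=4): fills=none; bids=[-] asks=[-]
After op 5 [order #5] limit_sell(price=97, qty=1): fills=none; bids=[-] asks=[#5:1@97]
After op 6 [order #6] market_buy(qty=1): fills=#6x#5:1@97; bids=[-] asks=[-]
After op 7 [order #7] limit_sell(price=100, qty=2): fills=none; bids=[-] asks=[#7:2@100]
After op 8 [order #8] limit_buy(price=95, qty=7): fills=none; bids=[#8:7@95] asks=[#7:2@100]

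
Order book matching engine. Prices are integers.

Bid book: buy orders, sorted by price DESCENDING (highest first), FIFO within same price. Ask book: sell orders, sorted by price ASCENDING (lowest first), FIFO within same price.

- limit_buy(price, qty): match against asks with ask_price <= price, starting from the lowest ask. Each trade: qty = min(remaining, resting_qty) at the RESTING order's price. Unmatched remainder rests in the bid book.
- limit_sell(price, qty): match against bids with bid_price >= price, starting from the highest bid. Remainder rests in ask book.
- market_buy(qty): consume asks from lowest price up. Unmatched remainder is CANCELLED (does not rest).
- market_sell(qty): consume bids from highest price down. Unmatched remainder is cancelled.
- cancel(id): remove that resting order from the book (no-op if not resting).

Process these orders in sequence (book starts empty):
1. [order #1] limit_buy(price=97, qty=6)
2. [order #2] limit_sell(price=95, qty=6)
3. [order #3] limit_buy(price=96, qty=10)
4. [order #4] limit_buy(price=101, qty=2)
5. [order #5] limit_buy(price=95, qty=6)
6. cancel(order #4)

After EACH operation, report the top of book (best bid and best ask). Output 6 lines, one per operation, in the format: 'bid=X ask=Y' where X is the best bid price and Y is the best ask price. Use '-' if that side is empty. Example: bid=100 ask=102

Answer: bid=97 ask=-
bid=- ask=-
bid=96 ask=-
bid=101 ask=-
bid=101 ask=-
bid=96 ask=-

Derivation:
After op 1 [order #1] limit_buy(price=97, qty=6): fills=none; bids=[#1:6@97] asks=[-]
After op 2 [order #2] limit_sell(price=95, qty=6): fills=#1x#2:6@97; bids=[-] asks=[-]
After op 3 [order #3] limit_buy(price=96, qty=10): fills=none; bids=[#3:10@96] asks=[-]
After op 4 [order #4] limit_buy(price=101, qty=2): fills=none; bids=[#4:2@101 #3:10@96] asks=[-]
After op 5 [order #5] limit_buy(price=95, qty=6): fills=none; bids=[#4:2@101 #3:10@96 #5:6@95] asks=[-]
After op 6 cancel(order #4): fills=none; bids=[#3:10@96 #5:6@95] asks=[-]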